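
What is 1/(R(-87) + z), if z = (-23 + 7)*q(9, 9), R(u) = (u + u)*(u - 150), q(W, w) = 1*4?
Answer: 1/41174 ≈ 2.4287e-5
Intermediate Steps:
q(W, w) = 4
R(u) = 2*u*(-150 + u) (R(u) = (2*u)*(-150 + u) = 2*u*(-150 + u))
z = -64 (z = (-23 + 7)*4 = -16*4 = -64)
1/(R(-87) + z) = 1/(2*(-87)*(-150 - 87) - 64) = 1/(2*(-87)*(-237) - 64) = 1/(41238 - 64) = 1/41174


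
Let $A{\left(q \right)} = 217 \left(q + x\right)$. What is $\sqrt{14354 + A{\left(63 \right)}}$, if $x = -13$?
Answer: $2 \sqrt{6301} \approx 158.76$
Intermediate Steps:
$A{\left(q \right)} = -2821 + 217 q$ ($A{\left(q \right)} = 217 \left(q - 13\right) = 217 \left(-13 + q\right) = -2821 + 217 q$)
$\sqrt{14354 + A{\left(63 \right)}} = \sqrt{14354 + \left(-2821 + 217 \cdot 63\right)} = \sqrt{14354 + \left(-2821 + 13671\right)} = \sqrt{14354 + 10850} = \sqrt{25204} = 2 \sqrt{6301}$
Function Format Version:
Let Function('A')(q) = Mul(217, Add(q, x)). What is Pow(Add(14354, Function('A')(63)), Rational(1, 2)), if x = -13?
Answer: Mul(2, Pow(6301, Rational(1, 2))) ≈ 158.76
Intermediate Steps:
Function('A')(q) = Add(-2821, Mul(217, q)) (Function('A')(q) = Mul(217, Add(q, -13)) = Mul(217, Add(-13, q)) = Add(-2821, Mul(217, q)))
Pow(Add(14354, Function('A')(63)), Rational(1, 2)) = Pow(Add(14354, Add(-2821, Mul(217, 63))), Rational(1, 2)) = Pow(Add(14354, Add(-2821, 13671)), Rational(1, 2)) = Pow(Add(14354, 10850), Rational(1, 2)) = Pow(25204, Rational(1, 2)) = Mul(2, Pow(6301, Rational(1, 2)))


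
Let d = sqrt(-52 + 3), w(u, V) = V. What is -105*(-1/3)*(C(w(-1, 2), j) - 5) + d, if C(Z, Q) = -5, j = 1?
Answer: -350 + 7*I ≈ -350.0 + 7.0*I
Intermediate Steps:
d = 7*I (d = sqrt(-49) = 7*I ≈ 7.0*I)
-105*(-1/3)*(C(w(-1, 2), j) - 5) + d = -105*(-1/3)*(-5 - 5) + 7*I = -105*(-1*1/3)*(-10) + 7*I = -(-35)*(-10) + 7*I = -105*10/3 + 7*I = -350 + 7*I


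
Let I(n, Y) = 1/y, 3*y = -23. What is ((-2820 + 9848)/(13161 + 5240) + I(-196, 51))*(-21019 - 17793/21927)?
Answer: -16352935518682/3093336907 ≈ -5286.5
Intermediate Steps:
y = -23/3 (y = (⅓)*(-23) = -23/3 ≈ -7.6667)
I(n, Y) = -3/23 (I(n, Y) = 1/(-23/3) = -3/23)
((-2820 + 9848)/(13161 + 5240) + I(-196, 51))*(-21019 - 17793/21927) = ((-2820 + 9848)/(13161 + 5240) - 3/23)*(-21019 - 17793/21927) = (7028/18401 - 3/23)*(-21019 - 17793*1/21927) = (7028*(1/18401) - 3/23)*(-21019 - 5931/7309) = (7028/18401 - 3/23)*(-153633802/7309) = (106441/423223)*(-153633802/7309) = -16352935518682/3093336907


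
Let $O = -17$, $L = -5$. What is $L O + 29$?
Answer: $114$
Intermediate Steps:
$L O + 29 = \left(-5\right) \left(-17\right) + 29 = 85 + 29 = 114$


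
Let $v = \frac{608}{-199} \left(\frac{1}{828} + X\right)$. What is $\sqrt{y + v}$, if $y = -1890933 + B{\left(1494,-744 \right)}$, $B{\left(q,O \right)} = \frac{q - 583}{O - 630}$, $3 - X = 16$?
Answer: $\frac{i \sqrt{74782927475036544310}}{6288798} \approx 1375.1 i$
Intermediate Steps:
$X = -13$ ($X = 3 - 16 = -13$)
$v = \frac{1635976}{41193}$ ($v = \frac{608}{-199} \left(\frac{1}{828} - 13\right) = 608 \left(- \frac{1}{199}\right) \left(\frac{1}{828} - 13\right) = \left(- \frac{608}{199}\right) \left(- \frac{10763}{828}\right) = \frac{1635976}{41193} \approx 39.715$)
$B{\left(q,O \right)} = \frac{-583 + q}{-630 + O}$
$y = - \frac{2598142853}{1374}$ ($y = -1890933 + \frac{-583 + 1494}{-630 - 744} = -1890933 + \frac{1}{-1374} \cdot 911 = -1890933 - \frac{911}{1374} = - \frac{2598142853}{1374} \approx -1.8909 \cdot 10^{6}$)
$\sqrt{y + v} = \sqrt{- \frac{2598142853}{1374} + \frac{1635976}{41193}} = \sqrt{- \frac{35674350237535}{18866394}} = \frac{i \sqrt{74782927475036544310}}{6288798}$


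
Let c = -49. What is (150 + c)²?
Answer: 10201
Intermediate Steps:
(150 + c)² = (150 - 49)² = 101² = 10201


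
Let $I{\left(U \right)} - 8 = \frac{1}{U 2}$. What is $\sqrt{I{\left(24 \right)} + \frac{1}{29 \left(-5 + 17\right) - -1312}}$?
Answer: $\frac{\sqrt{198934815}}{4980} \approx 2.8322$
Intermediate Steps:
$I{\left(U \right)} = 8 + \frac{1}{2 U}$ ($I{\left(U \right)} = 8 + \frac{1}{U 2} = 8 + \frac{1}{2 U}$)
$\sqrt{I{\left(24 \right)} + \frac{1}{29 \left(-5 + 17\right) - -1312}} = \sqrt{\left(8 + \frac{1}{2 \cdot 24}\right) + \frac{1}{29 \left(-5 + 17\right) - -1312}} = \sqrt{\left(8 + \frac{1}{2} \cdot \frac{1}{24}\right) + \frac{1}{29 \cdot 12 + 1312}} = \sqrt{\left(8 + \frac{1}{48}\right) + \frac{1}{348 + 1312}} = \sqrt{\frac{385}{48} + \frac{1}{1660}} = \sqrt{\frac{159787}{19920}} = \frac{\sqrt{198934815}}{4980}$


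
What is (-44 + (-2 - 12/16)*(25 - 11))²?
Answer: 27225/4 ≈ 6806.3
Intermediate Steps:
(-44 + (-2 - 12/16)*(25 - 11))² = (-44 + (-2 - 12*1/16)*14)² = (-44 + (-2 - ¾)*14)² = (-44 - 11/4*14)² = (-44 - 77/2)² = (-165/2)² = 27225/4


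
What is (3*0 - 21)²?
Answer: 441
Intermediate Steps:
(3*0 - 21)² = (0 - 21)² = (-21)² = 441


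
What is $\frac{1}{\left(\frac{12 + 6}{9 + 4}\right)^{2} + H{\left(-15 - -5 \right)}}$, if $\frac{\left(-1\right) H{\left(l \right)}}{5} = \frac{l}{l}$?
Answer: $- \frac{169}{521} \approx -0.32438$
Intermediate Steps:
$H{\left(l \right)} = -5$ ($H{\left(l \right)} = - 5 \frac{l}{l} = \left(-5\right) 1 = -5$)
$\frac{1}{\left(\frac{12 + 6}{9 + 4}\right)^{2} + H{\left(-15 - -5 \right)}} = \frac{1}{\left(\frac{12 + 6}{9 + 4}\right)^{2} - 5} = \frac{1}{\left(\frac{18}{13}\right)^{2} - 5} = \frac{1}{\frac{324}{169} - 5} = \frac{1}{- \frac{521}{169}} = - \frac{169}{521}$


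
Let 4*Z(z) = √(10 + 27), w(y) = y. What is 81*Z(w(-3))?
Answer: 81*√37/4 ≈ 123.18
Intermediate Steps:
Z(z) = √37/4 (Z(z) = √(10 + 27)/4 = √37/4)
81*Z(w(-3)) = 81*(√37/4) = 81*√37/4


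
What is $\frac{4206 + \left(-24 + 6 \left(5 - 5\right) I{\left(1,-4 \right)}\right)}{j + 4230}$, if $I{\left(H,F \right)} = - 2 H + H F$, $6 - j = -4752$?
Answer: $\frac{697}{1498} \approx 0.46529$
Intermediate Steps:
$j = 4758$ ($j = 6 - -4752 = 6 + 4752 = 4758$)
$I{\left(H,F \right)} = - 2 H + F H$
$\frac{4206 + \left(-24 + 6 \left(5 - 5\right) I{\left(1,-4 \right)}\right)}{j + 4230} = \frac{4206 - \left(24 - 6 \left(5 - 5\right) 1 \left(-2 - 4\right)\right)}{4758 + 4230} = \frac{4206 - \left(24 - 6 \cdot 0 \cdot 1 \left(-6\right)\right)}{8988} = \left(4206 + \left(-24 + 0 \left(-6\right)\right)\right) \frac{1}{8988} = \left(4206 + \left(-24 + 0\right)\right) \frac{1}{8988} = \left(4206 - 24\right) \frac{1}{8988} = 4182 \cdot \frac{1}{8988} = \frac{697}{1498}$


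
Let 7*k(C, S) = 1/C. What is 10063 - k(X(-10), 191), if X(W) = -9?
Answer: 633970/63 ≈ 10063.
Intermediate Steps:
k(C, S) = 1/(7*C)
10063 - k(X(-10), 191) = 10063 - 1/(7*(-9)) = 10063 - (-1)/(7*9) = 10063 - 1*(-1/63) = 10063 + 1/63 = 633970/63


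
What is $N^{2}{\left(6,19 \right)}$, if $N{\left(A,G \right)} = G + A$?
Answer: $625$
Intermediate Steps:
$N{\left(A,G \right)} = A + G$
$N^{2}{\left(6,19 \right)} = \left(6 + 19\right)^{2} = 25^{2} = 625$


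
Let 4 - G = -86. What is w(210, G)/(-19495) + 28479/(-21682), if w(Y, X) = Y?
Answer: -15992895/12076874 ≈ -1.3243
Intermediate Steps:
G = 90 (G = 4 - 1*(-86) = 4 + 86 = 90)
w(210, G)/(-19495) + 28479/(-21682) = 210/(-19495) + 28479/(-21682) = 210*(-1/19495) + 28479*(-1/21682) = -6/557 - 28479/21682 = -15992895/12076874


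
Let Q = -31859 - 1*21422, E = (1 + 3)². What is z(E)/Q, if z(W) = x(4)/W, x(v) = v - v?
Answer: 0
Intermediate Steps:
x(v) = 0
E = 16 (E = 4² = 16)
z(W) = 0 (z(W) = 0/W = 0)
Q = -53281 (Q = -31859 - 21422 = -53281)
z(E)/Q = 0/(-53281) = 0*(-1/53281) = 0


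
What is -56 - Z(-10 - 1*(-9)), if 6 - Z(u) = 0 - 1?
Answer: -63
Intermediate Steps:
Z(u) = 7 (Z(u) = 6 - (0 - 1) = 6 - 1*(-1) = 6 + 1 = 7)
-56 - Z(-10 - 1*(-9)) = -56 - 1*7 = -56 - 7 = -63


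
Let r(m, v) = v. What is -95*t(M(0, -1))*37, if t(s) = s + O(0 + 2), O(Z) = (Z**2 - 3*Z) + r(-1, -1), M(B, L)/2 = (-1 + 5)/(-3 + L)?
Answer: 17575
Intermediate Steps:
M(B, L) = 8/(-3 + L) (M(B, L) = 2*((-1 + 5)/(-3 + L)) = 2*(4/(-3 + L)) = 8/(-3 + L))
O(Z) = -1 + Z**2 - 3*Z (O(Z) = (Z**2 - 3*Z) - 1 = -1 + Z**2 - 3*Z)
t(s) = -3 + s (t(s) = s + (-1 + (0 + 2)**2 - 3*(0 + 2)) = s + (-1 + 2**2 - 3*2) = s + (-1 + 4 - 6) = s - 3 = -3 + s)
-95*t(M(0, -1))*37 = -95*(-3 + 8/(-3 - 1))*37 = -95*(-3 + 8/(-4))*37 = -95*(-3 + 8*(-1/4))*37 = -95*(-3 - 2)*37 = -95*(-5)*37 = 475*37 = 17575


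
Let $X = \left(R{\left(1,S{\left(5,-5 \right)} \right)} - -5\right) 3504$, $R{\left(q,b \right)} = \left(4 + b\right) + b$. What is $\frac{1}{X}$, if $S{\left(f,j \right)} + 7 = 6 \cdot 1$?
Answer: $\frac{1}{24528} \approx 4.077 \cdot 10^{-5}$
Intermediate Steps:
$S{\left(f,j \right)} = -1$ ($S{\left(f,j \right)} = -7 + 6 \cdot 1 = -7 + 6 = -1$)
$R{\left(q,b \right)} = 4 + 2 b$
$X = 24528$ ($X = \left(\left(4 + 2 \left(-1\right)\right) - -5\right) 3504 = \left(\left(4 - 2\right) + 5\right) 3504 = \left(2 + 5\right) 3504 = 7 \cdot 3504 = 24528$)
$\frac{1}{X} = \frac{1}{24528}$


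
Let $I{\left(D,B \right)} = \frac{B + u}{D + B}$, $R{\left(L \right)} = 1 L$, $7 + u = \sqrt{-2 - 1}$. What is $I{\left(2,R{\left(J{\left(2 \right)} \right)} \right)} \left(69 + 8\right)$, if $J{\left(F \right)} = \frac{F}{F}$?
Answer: $-154 + \frac{77 i \sqrt{3}}{3} \approx -154.0 + 44.456 i$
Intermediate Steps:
$J{\left(F \right)} = 1$
$u = -7 + i \sqrt{3}$ ($u = -7 + \sqrt{-2 - 1} = -7 + \sqrt{-3} = -7 + i \sqrt{3} \approx -7.0 + 1.732 i$)
$R{\left(L \right)} = L$
$I{\left(D,B \right)} = \frac{-7 + B + i \sqrt{3}}{B + D}$ ($I{\left(D,B \right)} = \frac{B - \left(7 - i \sqrt{3}\right)}{D + B} = \frac{-7 + B + i \sqrt{3}}{B + D}$)
$I{\left(2,R{\left(J{\left(2 \right)} \right)} \right)} \left(69 + 8\right) = \frac{-7 + 1 + i \sqrt{3}}{1 + 2} \left(69 + 8\right) = \frac{-6 + i \sqrt{3}}{3} \cdot 77 = \left(-2 + \frac{i \sqrt{3}}{3}\right) 77 = -154 + \frac{77 i \sqrt{3}}{3}$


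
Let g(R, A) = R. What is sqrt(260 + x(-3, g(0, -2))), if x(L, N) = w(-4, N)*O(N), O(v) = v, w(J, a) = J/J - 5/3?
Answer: 2*sqrt(65) ≈ 16.125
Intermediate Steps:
w(J, a) = -2/3 (w(J, a) = 1 - 5*1/3 = 1 - 5/3 = -2/3)
x(L, N) = -2*N/3
sqrt(260 + x(-3, g(0, -2))) = sqrt(260 - 2/3*0) = sqrt(260 + 0) = sqrt(260) = 2*sqrt(65)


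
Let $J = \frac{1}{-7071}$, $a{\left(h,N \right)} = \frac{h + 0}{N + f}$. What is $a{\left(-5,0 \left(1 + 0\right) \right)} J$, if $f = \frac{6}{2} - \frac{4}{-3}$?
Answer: $\frac{5}{30641} \approx 0.00016318$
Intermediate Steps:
$f = \frac{13}{3}$ ($f = 6 \cdot \frac{1}{2} - - \frac{4}{3} = 3 + \frac{4}{3} = \frac{13}{3} \approx 4.3333$)
$a{\left(h,N \right)} = \frac{h}{\frac{13}{3} + N}$ ($a{\left(h,N \right)} = \frac{h + 0}{N + \frac{13}{3}} = \frac{h}{\frac{13}{3} + N}$)
$J = - \frac{1}{7071} \approx -0.00014142$
$a{\left(-5,0 \left(1 + 0\right) \right)} J = 3 \left(-5\right) \frac{1}{13 + 3 \cdot 0 \left(1 + 0\right)} \left(- \frac{1}{7071}\right) = 3 \left(-5\right) \frac{1}{13 + 3 \cdot 0 \cdot 1} \left(- \frac{1}{7071}\right) = 3 \left(-5\right) \frac{1}{13 + 3 \cdot 0} \left(- \frac{1}{7071}\right) = 3 \left(-5\right) \frac{1}{13 + 0} \left(- \frac{1}{7071}\right) = 3 \left(-5\right) \frac{1}{13} \left(- \frac{1}{7071}\right) = \left(- \frac{15}{13}\right) \left(- \frac{1}{7071}\right) = \frac{5}{30641}$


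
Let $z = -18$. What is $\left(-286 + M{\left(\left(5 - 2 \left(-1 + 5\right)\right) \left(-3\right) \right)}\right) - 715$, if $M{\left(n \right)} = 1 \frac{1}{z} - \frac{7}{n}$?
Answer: $- \frac{6011}{6} \approx -1001.8$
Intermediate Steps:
$M{\left(n \right)} = - \frac{1}{18} - \frac{7}{n}$ ($M{\left(n \right)} = 1 \frac{1}{-18} - \frac{7}{n} = 1 \left(- \frac{1}{18}\right) - \frac{7}{n} = - \frac{1}{18} - \frac{7}{n}$)
$\left(-286 + M{\left(\left(5 - 2 \left(-1 + 5\right)\right) \left(-3\right) \right)}\right) - 715 = \left(-286 + \frac{-126 - \left(5 - 2 \left(-1 + 5\right)\right) \left(-3\right)}{18 \left(5 - 2 \left(-1 + 5\right)\right) \left(-3\right)}\right) - 715 = \left(-286 + \frac{-126 - \left(5 - 8\right) \left(-3\right)}{18 \left(5 - 8\right) \left(-3\right)}\right) - 715 = \left(-286 + \frac{-126 - \left(-3\right) \left(-3\right)}{18 \left(\left(-3\right) \left(-3\right)\right)}\right) - 715 = \left(-286 + \frac{-126 - 9}{18 \cdot 9}\right) - 715 = \left(-286 + \frac{1}{18} \cdot \frac{1}{9} \left(-126 - 9\right)\right) - 715 = \left(-286 + \frac{1}{18} \cdot \frac{1}{9} \left(-135\right)\right) - 715 = \left(-286 - \frac{5}{6}\right) - 715 = - \frac{1721}{6} - 715 = - \frac{6011}{6}$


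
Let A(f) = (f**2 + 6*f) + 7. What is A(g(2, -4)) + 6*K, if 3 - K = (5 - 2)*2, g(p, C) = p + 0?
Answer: 5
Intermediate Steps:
g(p, C) = p
A(f) = 7 + f**2 + 6*f
K = -3 (K = 3 - (5 - 2)*2 = 3 - 3*2 = 3 - 1*6 = 3 - 6 = -3)
A(g(2, -4)) + 6*K = (7 + 2**2 + 6*2) + 6*(-3) = (7 + 4 + 12) - 18 = 23 - 18 = 5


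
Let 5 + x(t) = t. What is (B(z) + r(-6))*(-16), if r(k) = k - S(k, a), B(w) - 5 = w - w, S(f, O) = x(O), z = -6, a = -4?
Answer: -128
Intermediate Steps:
x(t) = -5 + t
S(f, O) = -5 + O
B(w) = 5 (B(w) = 5 + (w - w) = 5 + 0 = 5)
r(k) = 9 + k (r(k) = k - (-5 - 4) = k - 1*(-9) = k + 9 = 9 + k)
(B(z) + r(-6))*(-16) = (5 + (9 - 6))*(-16) = (5 + 3)*(-16) = 8*(-16) = -128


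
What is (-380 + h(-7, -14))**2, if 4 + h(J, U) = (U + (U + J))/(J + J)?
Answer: 582169/4 ≈ 1.4554e+5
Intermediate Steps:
h(J, U) = -4 + (J + 2*U)/(2*J) (h(J, U) = -4 + (U + (U + J))/(J + J) = -4 + (U + (J + U))/((2*J)) = -4 + (J + 2*U)*(1/(2*J)) = -4 + (J + 2*U)/(2*J))
(-380 + h(-7, -14))**2 = (-380 + (-7/2 - 14/(-7)))**2 = (-380 + (-7/2 - 14*(-1/7)))**2 = (-380 + (-7/2 + 2))**2 = (-380 - 3/2)**2 = (-763/2)**2 = 582169/4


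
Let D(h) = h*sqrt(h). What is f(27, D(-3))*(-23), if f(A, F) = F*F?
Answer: 621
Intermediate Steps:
D(h) = h**(3/2)
f(A, F) = F**2
f(27, D(-3))*(-23) = ((-3)**(3/2))**2*(-23) = (-3*I*sqrt(3))**2*(-23) = -27*(-23) = 621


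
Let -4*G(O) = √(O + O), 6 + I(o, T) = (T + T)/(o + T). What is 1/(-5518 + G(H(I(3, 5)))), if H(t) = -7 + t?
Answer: -176576/974346415 + 4*I*√94/974346415 ≈ -0.00018123 + 3.9803e-8*I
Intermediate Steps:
I(o, T) = -6 + 2*T/(T + o) (I(o, T) = -6 + (T + T)/(o + T) = -6 + (2*T)/(T + o) = -6 + 2*T/(T + o))
G(O) = -√2*√O/4 (G(O) = -√(O + O)/4 = -√2*√O/4)
1/(-5518 + G(H(I(3, 5)))) = 1/(-5518 - √2*√(-7 + 2*(-3*3 - 2*5)/(5 + 3))/4) = 1/(-5518 - √2*√(-7 + 2*(-9 - 10)/8)/4) = 1/(-5518 - √2*√(-7 + 2*(⅛)*(-19))/4) = 1/(-5518 - √2*√(-7 - 19/4)/4) = 1/(-5518 - √2*√(-47/4)/4) = 1/(-5518 - √2*I*√47/2/4) = 1/(-5518 - I*√94/8)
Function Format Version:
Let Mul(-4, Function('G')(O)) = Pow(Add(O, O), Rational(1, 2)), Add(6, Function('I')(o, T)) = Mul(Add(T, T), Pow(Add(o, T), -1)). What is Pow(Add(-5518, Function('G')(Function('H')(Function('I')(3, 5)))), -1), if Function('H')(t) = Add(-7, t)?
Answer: Add(Rational(-176576, 974346415), Mul(Rational(4, 974346415), I, Pow(94, Rational(1, 2)))) ≈ Add(-0.00018123, Mul(3.9803e-8, I))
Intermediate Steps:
Function('I')(o, T) = Add(-6, Mul(2, T, Pow(Add(T, o), -1))) (Function('I')(o, T) = Add(-6, Mul(Add(T, T), Pow(Add(o, T), -1))) = Add(-6, Mul(Mul(2, T), Pow(Add(T, o), -1))) = Add(-6, Mul(2, T, Pow(Add(T, o), -1))))
Function('G')(O) = Mul(Rational(-1, 4), Pow(2, Rational(1, 2)), Pow(O, Rational(1, 2))) (Function('G')(O) = Mul(Rational(-1, 4), Pow(Add(O, O), Rational(1, 2))) = Mul(Rational(-1, 4), Pow(Mul(2, O), Rational(1, 2))) = Mul(Rational(-1, 4), Mul(Pow(2, Rational(1, 2)), Pow(O, Rational(1, 2)))) = Mul(Rational(-1, 4), Pow(2, Rational(1, 2)), Pow(O, Rational(1, 2))))
Pow(Add(-5518, Function('G')(Function('H')(Function('I')(3, 5)))), -1) = Pow(Add(-5518, Mul(Rational(-1, 4), Pow(2, Rational(1, 2)), Pow(Add(-7, Mul(2, Pow(Add(5, 3), -1), Add(Mul(-3, 3), Mul(-2, 5)))), Rational(1, 2)))), -1) = Pow(Add(-5518, Mul(Rational(-1, 4), Pow(2, Rational(1, 2)), Pow(Add(-7, Mul(2, Pow(8, -1), Add(-9, -10))), Rational(1, 2)))), -1) = Pow(Add(-5518, Mul(Rational(-1, 4), Pow(2, Rational(1, 2)), Pow(Add(-7, Mul(2, Rational(1, 8), -19)), Rational(1, 2)))), -1) = Pow(Add(-5518, Mul(Rational(-1, 4), Pow(2, Rational(1, 2)), Pow(Add(-7, Rational(-19, 4)), Rational(1, 2)))), -1) = Pow(Add(-5518, Mul(Rational(-1, 4), Pow(2, Rational(1, 2)), Pow(Rational(-47, 4), Rational(1, 2)))), -1) = Pow(Add(-5518, Mul(Rational(-1, 4), Pow(2, Rational(1, 2)), Mul(Rational(1, 2), I, Pow(47, Rational(1, 2))))), -1) = Pow(Add(-5518, Mul(Rational(-1, 8), I, Pow(94, Rational(1, 2)))), -1)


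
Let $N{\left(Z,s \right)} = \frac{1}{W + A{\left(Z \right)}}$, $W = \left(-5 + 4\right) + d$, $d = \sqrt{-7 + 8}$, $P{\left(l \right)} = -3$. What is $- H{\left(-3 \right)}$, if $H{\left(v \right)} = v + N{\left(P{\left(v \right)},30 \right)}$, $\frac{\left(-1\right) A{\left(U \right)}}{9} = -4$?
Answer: $\frac{107}{36} \approx 2.9722$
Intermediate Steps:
$d = 1$ ($d = \sqrt{1} = 1$)
$A{\left(U \right)} = 36$ ($A{\left(U \right)} = \left(-9\right) \left(-4\right) = 36$)
$W = 0$ ($W = \left(-5 + 4\right) + 1 = -1 + 1 = 0$)
$N{\left(Z,s \right)} = \frac{1}{36}$ ($N{\left(Z,s \right)} = \frac{1}{0 + 36} = \frac{1}{36}$)
$H{\left(v \right)} = \frac{1}{36} + v$ ($H{\left(v \right)} = v + \frac{1}{36} = \frac{1}{36} + v$)
$- H{\left(-3 \right)} = - (\frac{1}{36} - 3) = \left(-1\right) \left(- \frac{107}{36}\right) = \frac{107}{36}$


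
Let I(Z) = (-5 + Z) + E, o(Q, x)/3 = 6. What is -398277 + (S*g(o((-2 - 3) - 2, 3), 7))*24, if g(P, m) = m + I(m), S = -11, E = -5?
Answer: -399333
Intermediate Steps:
o(Q, x) = 18 (o(Q, x) = 3*6 = 18)
I(Z) = -10 + Z (I(Z) = (-5 + Z) - 5 = -10 + Z)
g(P, m) = -10 + 2*m (g(P, m) = m + (-10 + m) = -10 + 2*m)
-398277 + (S*g(o((-2 - 3) - 2, 3), 7))*24 = -398277 - 11*(-10 + 2*7)*24 = -398277 - 11*(-10 + 14)*24 = -398277 - 11*4*24 = -398277 - 44*24 = -398277 - 1056 = -399333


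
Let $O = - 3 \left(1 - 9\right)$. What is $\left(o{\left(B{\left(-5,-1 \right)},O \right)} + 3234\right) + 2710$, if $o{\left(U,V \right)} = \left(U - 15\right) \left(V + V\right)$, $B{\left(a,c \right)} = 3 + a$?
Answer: $5128$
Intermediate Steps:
$O = 24$ ($O = - 3 \left(1 - 9\right) = \left(-3\right) \left(-8\right) = 24$)
$o{\left(U,V \right)} = 2 V \left(-15 + U\right)$ ($o{\left(U,V \right)} = \left(-15 + U\right) 2 V = 2 V \left(-15 + U\right)$)
$\left(o{\left(B{\left(-5,-1 \right)},O \right)} + 3234\right) + 2710 = \left(2 \cdot 24 \left(-15 + \left(3 - 5\right)\right) + 3234\right) + 2710 = \left(2 \cdot 24 \left(-15 - 2\right) + 3234\right) + 2710 = \left(2 \cdot 24 \left(-17\right) + 3234\right) + 2710 = \left(-816 + 3234\right) + 2710 = 2418 + 2710 = 5128$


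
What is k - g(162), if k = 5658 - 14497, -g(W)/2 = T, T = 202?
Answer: -8435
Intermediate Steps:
g(W) = -404 (g(W) = -2*202 = -404)
k = -8839
k - g(162) = -8839 - 1*(-404) = -8839 + 404 = -8435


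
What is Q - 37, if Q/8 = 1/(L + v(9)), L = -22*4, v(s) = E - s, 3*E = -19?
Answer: -5747/155 ≈ -37.077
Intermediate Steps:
E = -19/3 (E = (1/3)*(-19) = -19/3 ≈ -6.3333)
v(s) = -19/3 - s
L = -88
Q = -12/155 (Q = 8/(-88 + (-19/3 - 1*9)) = 8/(-88 + (-19/3 - 9)) = 8/(-88 - 46/3) = 8/(-310/3) = 8*(-3/310) = -12/155 ≈ -0.077419)
Q - 37 = -12/155 - 37 = -5747/155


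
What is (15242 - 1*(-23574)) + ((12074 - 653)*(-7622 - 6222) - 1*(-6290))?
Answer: -158067218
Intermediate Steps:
(15242 - 1*(-23574)) + ((12074 - 653)*(-7622 - 6222) - 1*(-6290)) = (15242 + 23574) + (11421*(-13844) + 6290) = 38816 + (-158112324 + 6290) = 38816 - 158106034 = -158067218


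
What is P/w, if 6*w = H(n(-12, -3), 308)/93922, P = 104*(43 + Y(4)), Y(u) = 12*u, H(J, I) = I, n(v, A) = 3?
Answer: 190473816/11 ≈ 1.7316e+7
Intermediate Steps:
P = 9464 (P = 104*(43 + 12*4) = 104*(43 + 48) = 104*91 = 9464)
w = 77/140883 (w = (308/93922)/6 = (308*(1/93922))/6 = (1/6)*(154/46961) = 77/140883 ≈ 0.00054655)
P/w = 9464/(77/140883) = 9464*(140883/77) = 190473816/11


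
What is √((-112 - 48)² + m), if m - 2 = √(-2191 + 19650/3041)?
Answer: √(236759128962 + 3041*I*√20201913421)/3041 ≈ 160.01 + 0.14605*I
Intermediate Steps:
m = 2 + I*√20201913421/3041 (m = 2 + √(-2191 + 19650/3041) = 2 + √(-6643181/3041) = 2 + I*√20201913421/3041 ≈ 2.0 + 46.739*I)
√((-112 - 48)² + m) = √((-112 - 48)² + (2 + I*√20201913421/3041)) = √((-160)² + (2 + I*√20201913421/3041)) = √(25600 + (2 + I*√20201913421/3041)) = √(25602 + I*√20201913421/3041)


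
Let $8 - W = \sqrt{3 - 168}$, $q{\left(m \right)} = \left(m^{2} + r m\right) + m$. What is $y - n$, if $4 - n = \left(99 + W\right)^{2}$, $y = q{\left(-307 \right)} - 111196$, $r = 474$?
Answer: $-162776 + \left(107 - i \sqrt{165}\right)^{2} \approx -1.5149 \cdot 10^{5} - 2748.9 i$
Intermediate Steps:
$q{\left(m \right)} = m^{2} + 475 m$ ($q{\left(m \right)} = \left(m^{2} + 474 m\right) + m = m^{2} + 475 m$)
$W = 8 - i \sqrt{165}$ ($W = 8 - \sqrt{3 - 168} = 8 - \sqrt{-165} = 8 - i \sqrt{165} \approx 8.0 - 12.845 i$)
$y = -162772$ ($y = - 307 \left(475 - 307\right) - 111196 = \left(-307\right) 168 - 111196 = -51576 - 111196 = -162772$)
$n = 4 - \left(107 - i \sqrt{165}\right)^{2}$ ($n = 4 - \left(99 + \left(8 - i \sqrt{165}\right)\right)^{2} = 4 - \left(107 - i \sqrt{165}\right)^{2} \approx -11280.0 + 2748.9 i$)
$y - n = -162772 - \left(-11280 + 214 i \sqrt{165}\right) = -162772 + \left(11280 - 214 i \sqrt{165}\right) = -151492 - 214 i \sqrt{165}$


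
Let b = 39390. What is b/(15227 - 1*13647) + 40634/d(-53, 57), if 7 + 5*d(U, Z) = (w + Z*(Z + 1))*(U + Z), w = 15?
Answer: 7672633/190706 ≈ 40.233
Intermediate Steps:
d(U, Z) = -7/5 + (15 + Z*(1 + Z))*(U + Z)/5 (d(U, Z) = -7/5 + ((15 + Z*(Z + 1))*(U + Z))/5 = -7/5 + ((15 + Z*(1 + Z))*(U + Z))/5 = -7/5 + (15 + Z*(1 + Z))*(U + Z)/5)
b/(15227 - 1*13647) + 40634/d(-53, 57) = 39390/(15227 - 1*13647) + 40634/(-7/5 + 3*(-53) + 3*57 + (1/5)*57**2 + (1/5)*57**3 + (1/5)*(-53)*57 + (1/5)*(-53)*57**2) = 39390/(15227 - 13647) + 40634/(-7/5 - 159 + 171 + (1/5)*3249 + (1/5)*185193 - 3021/5 + (1/5)*(-53)*3249) = 39390/1580 + 40634/(-7/5 - 159 + 171 + 3249/5 + 185193/5 - 3021/5 - 172197/5) = 39390*(1/1580) + 40634/(13277/5) = 3939/158 + 40634*(5/13277) = 3939/158 + 18470/1207 = 7672633/190706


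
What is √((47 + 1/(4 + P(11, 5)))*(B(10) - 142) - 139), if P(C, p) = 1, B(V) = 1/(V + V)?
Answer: 4*I*√10686/5 ≈ 82.698*I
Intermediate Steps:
B(V) = 1/(2*V)
√((47 + 1/(4 + P(11, 5)))*(B(10) - 142) - 139) = √((47 + 1/(4 + 1))*((½)/10 - 142) - 139) = √((47 + 1/5)*((½)*(⅒) - 142) - 139) = √((47 + ⅕)*(1/20 - 142) - 139) = √((236/5)*(-2839/20) - 139) = √(-167501/25 - 139) = √(-170976/25) = 4*I*√10686/5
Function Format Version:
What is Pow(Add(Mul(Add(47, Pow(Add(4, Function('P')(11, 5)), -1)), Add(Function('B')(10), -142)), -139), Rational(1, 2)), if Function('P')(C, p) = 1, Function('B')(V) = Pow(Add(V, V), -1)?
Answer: Mul(Rational(4, 5), I, Pow(10686, Rational(1, 2))) ≈ Mul(82.698, I)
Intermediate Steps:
Function('B')(V) = Mul(Rational(1, 2), Pow(V, -1)) (Function('B')(V) = Pow(Mul(2, V), -1) = Mul(Rational(1, 2), Pow(V, -1)))
Pow(Add(Mul(Add(47, Pow(Add(4, Function('P')(11, 5)), -1)), Add(Function('B')(10), -142)), -139), Rational(1, 2)) = Pow(Add(Mul(Add(47, Pow(Add(4, 1), -1)), Add(Mul(Rational(1, 2), Pow(10, -1)), -142)), -139), Rational(1, 2)) = Pow(Add(Mul(Add(47, Pow(5, -1)), Add(Mul(Rational(1, 2), Rational(1, 10)), -142)), -139), Rational(1, 2)) = Pow(Add(Mul(Add(47, Rational(1, 5)), Add(Rational(1, 20), -142)), -139), Rational(1, 2)) = Pow(Add(Mul(Rational(236, 5), Rational(-2839, 20)), -139), Rational(1, 2)) = Pow(Add(Rational(-167501, 25), -139), Rational(1, 2)) = Pow(Rational(-170976, 25), Rational(1, 2)) = Mul(Rational(4, 5), I, Pow(10686, Rational(1, 2)))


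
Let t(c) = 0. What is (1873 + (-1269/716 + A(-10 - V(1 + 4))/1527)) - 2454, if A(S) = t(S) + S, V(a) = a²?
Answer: -637188715/1093332 ≈ -582.79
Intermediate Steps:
A(S) = S (A(S) = 0 + S = S)
(1873 + (-1269/716 + A(-10 - V(1 + 4))/1527)) - 2454 = (1873 + (-1269/716 + (-10 - (1 + 4)²)/1527)) - 2454 = (1873 + (-1269*1/716 + (-10 - 1*5²)*(1/1527))) - 2454 = (1873 + (-1269/716 + (-10 - 1*25)*(1/1527))) - 2454 = (1873 + (-1269/716 + (-10 - 25)*(1/1527))) - 2454 = (1873 + (-1269/716 - 35*1/1527)) - 2454 = (1873 + (-1269/716 - 35/1527)) - 2454 = (1873 - 1962823/1093332) - 2454 = 2045848013/1093332 - 2454 = -637188715/1093332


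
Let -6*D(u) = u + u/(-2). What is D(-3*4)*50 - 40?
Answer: 10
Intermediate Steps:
D(u) = -u/12 (D(u) = -(u + u/(-2))/6 = -(u + u*(-½))/6 = -(u - u/2)/6 = -u/12)
D(-3*4)*50 - 40 = -(-1)*4/4*50 - 40 = -1/12*(-12)*50 - 40 = 1*50 - 40 = 50 - 40 = 10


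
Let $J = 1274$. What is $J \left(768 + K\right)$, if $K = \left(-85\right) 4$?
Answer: $545272$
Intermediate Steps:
$K = -340$
$J \left(768 + K\right) = 1274 \left(768 - 340\right) = 1274 \cdot 428 = 545272$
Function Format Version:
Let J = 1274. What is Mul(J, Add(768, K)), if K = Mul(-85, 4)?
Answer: 545272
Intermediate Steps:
K = -340
Mul(J, Add(768, K)) = Mul(1274, Add(768, -340)) = Mul(1274, 428) = 545272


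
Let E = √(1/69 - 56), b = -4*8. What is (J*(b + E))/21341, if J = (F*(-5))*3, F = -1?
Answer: -480/21341 + 5*I*√266547/490843 ≈ -0.022492 + 0.0052591*I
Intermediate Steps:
b = -32
E = I*√266547/69 (E = √(1/69 - 56) = √(-3863/69) = I*√266547/69 ≈ 7.4823*I)
J = 15 (J = -1*(-5)*3 = 5*3 = 15)
(J*(b + E))/21341 = (15*(-32 + I*√266547/69))/21341 = (-480 + 5*I*√266547/23)*(1/21341) = -480/21341 + 5*I*√266547/490843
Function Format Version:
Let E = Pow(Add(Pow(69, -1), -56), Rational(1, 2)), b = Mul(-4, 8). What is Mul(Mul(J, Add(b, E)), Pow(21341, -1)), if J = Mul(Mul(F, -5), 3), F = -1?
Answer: Add(Rational(-480, 21341), Mul(Rational(5, 490843), I, Pow(266547, Rational(1, 2)))) ≈ Add(-0.022492, Mul(0.0052591, I))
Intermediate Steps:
b = -32
E = Mul(Rational(1, 69), I, Pow(266547, Rational(1, 2))) (E = Pow(Add(Rational(1, 69), -56), Rational(1, 2)) = Pow(Rational(-3863, 69), Rational(1, 2)) = Mul(Rational(1, 69), I, Pow(266547, Rational(1, 2))) ≈ Mul(7.4823, I))
J = 15 (J = Mul(Mul(-1, -5), 3) = Mul(5, 3) = 15)
Mul(Mul(J, Add(b, E)), Pow(21341, -1)) = Mul(Mul(15, Add(-32, Mul(Rational(1, 69), I, Pow(266547, Rational(1, 2))))), Pow(21341, -1)) = Mul(Add(-480, Mul(Rational(5, 23), I, Pow(266547, Rational(1, 2)))), Rational(1, 21341)) = Add(Rational(-480, 21341), Mul(Rational(5, 490843), I, Pow(266547, Rational(1, 2))))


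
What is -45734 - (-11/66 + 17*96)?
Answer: -284195/6 ≈ -47366.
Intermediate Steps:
-45734 - (-11/66 + 17*96) = -45734 - (-11*1/66 + 1632) = -45734 - (-1/6 + 1632) = -45734 - 1*9791/6 = -45734 - 9791/6 = -284195/6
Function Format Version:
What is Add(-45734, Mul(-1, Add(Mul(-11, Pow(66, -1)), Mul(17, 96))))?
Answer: Rational(-284195, 6) ≈ -47366.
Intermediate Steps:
Add(-45734, Mul(-1, Add(Mul(-11, Pow(66, -1)), Mul(17, 96)))) = Add(-45734, Mul(-1, Add(Mul(-11, Rational(1, 66)), 1632))) = Add(-45734, Mul(-1, Add(Rational(-1, 6), 1632))) = Add(-45734, Mul(-1, Rational(9791, 6))) = Add(-45734, Rational(-9791, 6)) = Rational(-284195, 6)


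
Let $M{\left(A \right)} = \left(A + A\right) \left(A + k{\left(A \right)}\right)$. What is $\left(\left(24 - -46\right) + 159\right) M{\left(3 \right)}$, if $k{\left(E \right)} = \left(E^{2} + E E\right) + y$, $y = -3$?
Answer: $24732$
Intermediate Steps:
$k{\left(E \right)} = -3 + 2 E^{2}$ ($k{\left(E \right)} = \left(E^{2} + E E\right) - 3 = \left(E^{2} + E^{2}\right) - 3 = 2 E^{2} - 3 = -3 + 2 E^{2}$)
$M{\left(A \right)} = 2 A \left(-3 + A + 2 A^{2}\right)$ ($M{\left(A \right)} = \left(A + A\right) \left(A + \left(-3 + 2 A^{2}\right)\right) = 2 A \left(-3 + A + 2 A^{2}\right)$)
$\left(\left(24 - -46\right) + 159\right) M{\left(3 \right)} = \left(\left(24 - -46\right) + 159\right) 2 \cdot 3 \left(-3 + 3 + 2 \cdot 3^{2}\right) = \left(\left(24 + 46\right) + 159\right) 2 \cdot 3 \left(-3 + 3 + 2 \cdot 9\right) = \left(70 + 159\right) 2 \cdot 3 \left(-3 + 3 + 18\right) = 229 \cdot 2 \cdot 3 \cdot 18 = 229 \cdot 108 = 24732$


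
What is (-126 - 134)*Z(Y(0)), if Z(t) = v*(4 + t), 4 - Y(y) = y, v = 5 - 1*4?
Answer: -2080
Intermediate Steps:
v = 1 (v = 5 - 4 = 1)
Y(y) = 4 - y
Z(t) = 4 + t (Z(t) = 1*(4 + t) = 4 + t)
(-126 - 134)*Z(Y(0)) = (-126 - 134)*(4 + (4 - 1*0)) = -260*(4 + (4 + 0)) = -260*(4 + 4) = -260*8 = -2080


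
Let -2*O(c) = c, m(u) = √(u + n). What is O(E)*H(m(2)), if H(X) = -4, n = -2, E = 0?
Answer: 0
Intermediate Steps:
m(u) = √(-2 + u) (m(u) = √(u - 2) = √(-2 + u))
O(c) = -c/2
O(E)*H(m(2)) = -½*0*(-4) = 0*(-4) = 0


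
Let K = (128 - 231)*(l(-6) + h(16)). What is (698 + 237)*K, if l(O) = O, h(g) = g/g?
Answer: 481525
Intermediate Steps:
h(g) = 1
K = 515 (K = (128 - 231)*(-6 + 1) = -103*(-5) = 515)
(698 + 237)*K = (698 + 237)*515 = 935*515 = 481525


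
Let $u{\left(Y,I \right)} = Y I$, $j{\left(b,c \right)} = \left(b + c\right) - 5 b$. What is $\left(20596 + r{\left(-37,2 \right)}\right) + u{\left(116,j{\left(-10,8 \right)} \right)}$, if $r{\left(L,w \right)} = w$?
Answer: $26166$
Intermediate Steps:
$j{\left(b,c \right)} = c - 4 b$
$u{\left(Y,I \right)} = I Y$
$\left(20596 + r{\left(-37,2 \right)}\right) + u{\left(116,j{\left(-10,8 \right)} \right)} = \left(20596 + 2\right) + \left(8 - -40\right) 116 = 20598 + \left(8 + 40\right) 116 = 20598 + 48 \cdot 116 = 20598 + 5568 = 26166$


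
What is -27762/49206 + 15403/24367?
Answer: 230066/3387013 ≈ 0.067926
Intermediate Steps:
-27762/49206 + 15403/24367 = -27762*1/49206 + 15403*(1/24367) = -4627/8201 + 15403/24367 = 230066/3387013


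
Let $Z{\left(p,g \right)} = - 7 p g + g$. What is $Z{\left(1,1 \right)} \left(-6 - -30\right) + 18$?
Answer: $-126$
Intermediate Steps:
$Z{\left(p,g \right)} = g - 7 g p$ ($Z{\left(p,g \right)} = - 7 g p + g = g - 7 g p$)
$Z{\left(1,1 \right)} \left(-6 - -30\right) + 18 = 1 \left(1 - 7\right) \left(-6 - -30\right) + 18 = 1 \left(1 - 7\right) \left(-6 + 30\right) + 18 = 1 \left(-6\right) 24 + 18 = \left(-6\right) 24 + 18 = -144 + 18 = -126$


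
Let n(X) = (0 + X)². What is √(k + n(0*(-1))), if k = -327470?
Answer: I*√327470 ≈ 572.25*I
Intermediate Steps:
n(X) = X²
√(k + n(0*(-1))) = √(-327470 + (0*(-1))²) = √(-327470 + 0²) = √(-327470 + 0) = √(-327470) = I*√327470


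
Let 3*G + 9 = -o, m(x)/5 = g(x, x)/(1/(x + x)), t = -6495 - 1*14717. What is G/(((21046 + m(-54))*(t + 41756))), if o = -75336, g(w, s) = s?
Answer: 25109/1031432064 ≈ 2.4344e-5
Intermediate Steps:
t = -21212 (t = -6495 - 14717 = -21212)
m(x) = 10*x² (m(x) = 5*(x/(1/(x + x))) = 5*(x/(1/(2*x))) = 5*(x/((1/(2*x)))) = 5*(x*(2*x)) = 5*(2*x²) = 10*x²)
G = 25109 (G = -3 + (-1*(-75336))/3 = -3 + (⅓)*75336 = -3 + 25112 = 25109)
G/(((21046 + m(-54))*(t + 41756))) = 25109/(((21046 + 10*(-54)²)*(-21212 + 41756))) = 25109/(((21046 + 10*2916)*20544)) = 25109/(((21046 + 29160)*20544)) = 25109/((50206*20544)) = 25109/1031432064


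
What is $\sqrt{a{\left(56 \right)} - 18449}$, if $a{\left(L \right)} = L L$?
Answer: $i \sqrt{15313} \approx 123.75 i$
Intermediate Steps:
$a{\left(L \right)} = L^{2}$
$\sqrt{a{\left(56 \right)} - 18449} = \sqrt{56^{2} - 18449} = \sqrt{3136 - 18449} = \sqrt{-15313} = i \sqrt{15313}$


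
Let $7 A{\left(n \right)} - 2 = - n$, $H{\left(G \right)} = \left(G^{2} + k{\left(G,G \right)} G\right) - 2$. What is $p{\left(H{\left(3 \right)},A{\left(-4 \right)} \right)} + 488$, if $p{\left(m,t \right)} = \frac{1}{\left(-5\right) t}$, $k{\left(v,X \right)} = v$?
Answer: $\frac{14633}{30} \approx 487.77$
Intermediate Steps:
$H{\left(G \right)} = -2 + 2 G^{2}$ ($H{\left(G \right)} = \left(G^{2} + G G\right) - 2 = \left(G^{2} + G^{2}\right) - 2 = 2 G^{2} - 2 = -2 + 2 G^{2}$)
$A{\left(n \right)} = \frac{2}{7} - \frac{n}{7}$ ($A{\left(n \right)} = \frac{2}{7} + \frac{\left(-1\right) n}{7} = \frac{2}{7} - \frac{n}{7}$)
$p{\left(m,t \right)} = - \frac{1}{5 t}$
$p{\left(H{\left(3 \right)},A{\left(-4 \right)} \right)} + 488 = - \frac{1}{5 \left(\frac{2}{7} - - \frac{4}{7}\right)} + 488 = - \frac{1}{5 \left(\frac{2}{7} + \frac{4}{7}\right)} + 488 = - \frac{1}{5 \cdot \frac{6}{7}} + 488 = \left(- \frac{1}{5}\right) \frac{7}{6} + 488 = - \frac{7}{30} + 488 = \frac{14633}{30}$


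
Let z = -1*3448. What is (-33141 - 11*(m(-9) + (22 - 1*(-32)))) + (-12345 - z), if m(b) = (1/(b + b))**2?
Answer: -13812779/324 ≈ -42632.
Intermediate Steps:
z = -3448
m(b) = 1/(4*b**2) (m(b) = (1/(2*b))**2 = 1/(4*b**2))
(-33141 - 11*(m(-9) + (22 - 1*(-32)))) + (-12345 - z) = (-33141 - 11*((1/4)/(-9)**2 + (22 - 1*(-32)))) + (-12345 - 1*(-3448)) = (-33141 - 11*((1/4)*(1/81) + (22 + 32))) + (-12345 + 3448) = (-33141 - 11*(1/324 + 54)) - 8897 = (-33141 - 11*17497/324) - 8897 = (-33141 - 192467/324) - 8897 = -10930151/324 - 8897 = -13812779/324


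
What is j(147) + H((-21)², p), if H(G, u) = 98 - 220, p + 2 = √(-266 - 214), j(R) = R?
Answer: 25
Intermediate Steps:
p = -2 + 4*I*√30 (p = -2 + √(-266 - 214) = -2 + √(-480) = -2 + 4*I*√30 ≈ -2.0 + 21.909*I)
H(G, u) = -122
j(147) + H((-21)², p) = 147 - 122 = 25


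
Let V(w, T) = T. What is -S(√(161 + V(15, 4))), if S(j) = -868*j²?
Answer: 143220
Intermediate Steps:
-S(√(161 + V(15, 4))) = -(-868)*(√(161 + 4))² = -(-868)*(√165)² = -(-868)*165 = -1*(-143220) = 143220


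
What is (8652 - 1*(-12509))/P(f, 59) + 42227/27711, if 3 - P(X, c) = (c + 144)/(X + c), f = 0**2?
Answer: -34596057887/720486 ≈ -48018.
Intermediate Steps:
f = 0
P(X, c) = 3 - (144 + c)/(X + c) (P(X, c) = 3 - (c + 144)/(X + c) = 3 - (144 + c)/(X + c))
(8652 - 1*(-12509))/P(f, 59) + 42227/27711 = (8652 - 1*(-12509))/(((-144 + 2*59 + 3*0)/(0 + 59))) + 42227/27711 = (8652 + 12509)/(((-144 + 118 + 0)/59)) + 42227*(1/27711) = 21161/(((1/59)*(-26))) + 42227/27711 = 21161/(-26/59) + 42227/27711 = 21161*(-59/26) + 42227/27711 = -1248499/26 + 42227/27711 = -34596057887/720486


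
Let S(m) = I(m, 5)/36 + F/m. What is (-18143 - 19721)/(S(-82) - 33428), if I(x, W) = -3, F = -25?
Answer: 18629088/16446467 ≈ 1.1327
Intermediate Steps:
S(m) = -1/12 - 25/m (S(m) = -3/36 - 25/m = -3*1/36 - 25/m = -1/12 - 25/m)
(-18143 - 19721)/(S(-82) - 33428) = (-18143 - 19721)/((1/12)*(-300 - 1*(-82))/(-82) - 33428) = -37864/((1/12)*(-1/82)*(-300 + 82) - 33428) = -37864/((1/12)*(-1/82)*(-218) - 33428) = -37864/(109/492 - 33428) = -37864/(-16446467/492) = -37864*(-492/16446467) = 18629088/16446467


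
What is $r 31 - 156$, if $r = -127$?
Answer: $-4093$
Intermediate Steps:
$r 31 - 156 = \left(-127\right) 31 - 156 = -3937 - 156 = -4093$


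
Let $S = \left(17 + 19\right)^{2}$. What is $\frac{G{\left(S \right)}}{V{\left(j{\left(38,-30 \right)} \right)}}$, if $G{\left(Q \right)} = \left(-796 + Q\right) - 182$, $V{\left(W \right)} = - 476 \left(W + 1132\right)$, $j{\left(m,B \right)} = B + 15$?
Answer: $- \frac{159}{265846} \approx -0.00059809$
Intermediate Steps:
$j{\left(m,B \right)} = 15 + B$
$V{\left(W \right)} = -538832 - 476 W$ ($V{\left(W \right)} = - 476 \left(1132 + W\right) = -538832 - 476 W$)
$S = 1296$ ($S = 36^{2} = 1296$)
$G{\left(Q \right)} = -978 + Q$
$\frac{G{\left(S \right)}}{V{\left(j{\left(38,-30 \right)} \right)}} = \frac{-978 + 1296}{-538832 - 476 \left(15 - 30\right)} = \frac{318}{-538832 - -7140} = \frac{318}{-538832 + 7140} = \frac{318}{-531692} = 318 \left(- \frac{1}{531692}\right) = - \frac{159}{265846}$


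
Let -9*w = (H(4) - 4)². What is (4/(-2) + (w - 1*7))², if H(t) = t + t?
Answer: 9409/81 ≈ 116.16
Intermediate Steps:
H(t) = 2*t
w = -16/9 (w = -(2*4 - 4)²/9 = -(8 - 4)²/9 = -⅑*4² = -⅑*16 = -16/9 ≈ -1.7778)
(4/(-2) + (w - 1*7))² = (4/(-2) + (-16/9 - 1*7))² = (4*(-½) + (-16/9 - 7))² = (-2 - 79/9)² = (-97/9)² = 9409/81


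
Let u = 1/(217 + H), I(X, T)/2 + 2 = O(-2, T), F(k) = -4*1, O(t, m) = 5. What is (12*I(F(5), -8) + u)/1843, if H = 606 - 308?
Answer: 37081/949145 ≈ 0.039068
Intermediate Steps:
F(k) = -4
I(X, T) = 6 (I(X, T) = -4 + 2*5 = -4 + 10 = 6)
H = 298
u = 1/515 (u = 1/(217 + 298) = 1/515 ≈ 0.0019417)
(12*I(F(5), -8) + u)/1843 = (12*6 + 1/515)/1843 = (72 + 1/515)*(1/1843) = (37081/515)*(1/1843) = 37081/949145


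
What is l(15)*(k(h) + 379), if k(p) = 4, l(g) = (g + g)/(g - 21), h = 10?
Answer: -1915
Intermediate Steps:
l(g) = 2*g/(-21 + g) (l(g) = (2*g)/(-21 + g) = 2*g/(-21 + g))
l(15)*(k(h) + 379) = (2*15/(-21 + 15))*(4 + 379) = (2*15/(-6))*383 = (2*15*(-⅙))*383 = -5*383 = -1915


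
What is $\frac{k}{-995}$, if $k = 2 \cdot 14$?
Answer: $- \frac{28}{995} \approx -0.028141$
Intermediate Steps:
$k = 28$
$\frac{k}{-995} = \frac{28}{-995} = 28 \left(- \frac{1}{995}\right) = - \frac{28}{995}$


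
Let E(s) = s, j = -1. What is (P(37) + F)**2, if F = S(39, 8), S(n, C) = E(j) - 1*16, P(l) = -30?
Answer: 2209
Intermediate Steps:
S(n, C) = -17 (S(n, C) = -1 - 1*16 = -1 - 16 = -17)
F = -17
(P(37) + F)**2 = (-30 - 17)**2 = (-47)**2 = 2209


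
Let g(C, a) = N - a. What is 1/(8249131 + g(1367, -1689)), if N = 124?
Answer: 1/8250944 ≈ 1.2120e-7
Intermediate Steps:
g(C, a) = 124 - a
1/(8249131 + g(1367, -1689)) = 1/(8249131 + (124 - 1*(-1689))) = 1/(8249131 + (124 + 1689)) = 1/(8249131 + 1813) = 1/8250944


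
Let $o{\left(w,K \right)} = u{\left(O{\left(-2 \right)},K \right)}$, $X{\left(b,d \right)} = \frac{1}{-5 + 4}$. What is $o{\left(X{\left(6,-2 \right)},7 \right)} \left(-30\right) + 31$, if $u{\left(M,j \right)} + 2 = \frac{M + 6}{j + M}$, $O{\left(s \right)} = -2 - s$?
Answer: $\frac{457}{7} \approx 65.286$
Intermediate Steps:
$X{\left(b,d \right)} = -1$ ($X{\left(b,d \right)} = \frac{1}{-1} = -1$)
$u{\left(M,j \right)} = -2 + \frac{6 + M}{M + j}$ ($u{\left(M,j \right)} = -2 + \frac{M + 6}{j + M} = -2 + \frac{6 + M}{M + j}$)
$o{\left(w,K \right)} = \frac{6 - 2 K}{K}$ ($o{\left(w,K \right)} = \frac{6 - \left(-2 - -2\right) - 2 K}{\left(-2 - -2\right) + K} = \frac{6 - \left(-2 + 2\right) - 2 K}{\left(-2 + 2\right) + K} = \frac{6 - 0 - 2 K}{0 + K} = \frac{6 + 0 - 2 K}{K} = \frac{6 - 2 K}{K}$)
$o{\left(X{\left(6,-2 \right)},7 \right)} \left(-30\right) + 31 = \left(-2 + \frac{6}{7}\right) \left(-30\right) + 31 = \left(- \frac{8}{7}\right) \left(-30\right) + 31 = \frac{240}{7} + 31 = \frac{457}{7}$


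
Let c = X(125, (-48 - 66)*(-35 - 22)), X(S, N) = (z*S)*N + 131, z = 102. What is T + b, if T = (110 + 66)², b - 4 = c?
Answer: 82880611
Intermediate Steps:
X(S, N) = 131 + 102*N*S (X(S, N) = (102*S)*N + 131 = 102*N*S + 131 = 131 + 102*N*S)
c = 82849631 (c = 131 + 102*((-48 - 66)*(-35 - 22))*125 = 131 + 102*(-114*(-57))*125 = 131 + 102*6498*125 = 131 + 82849500 = 82849631)
b = 82849635 (b = 4 + 82849631 = 82849635)
T = 30976 (T = 176² = 30976)
T + b = 30976 + 82849635 = 82880611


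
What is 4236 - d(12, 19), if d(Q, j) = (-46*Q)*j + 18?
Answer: 14706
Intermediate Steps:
d(Q, j) = 18 - 46*Q*j (d(Q, j) = -46*Q*j + 18 = 18 - 46*Q*j)
4236 - d(12, 19) = 4236 - (18 - 46*12*19) = 4236 - (18 - 10488) = 4236 - 1*(-10470) = 4236 + 10470 = 14706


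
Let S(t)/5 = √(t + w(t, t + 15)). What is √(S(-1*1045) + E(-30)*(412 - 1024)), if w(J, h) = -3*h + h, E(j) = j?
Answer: √(18360 + 5*√1015) ≈ 136.09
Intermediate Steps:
w(J, h) = -2*h
S(t) = 5*√(-30 - t) (S(t) = 5*√(t - 2*(t + 15)) = 5*√(t - 2*(15 + t)) = 5*√(t + (-30 - 2*t)) = 5*√(-30 - t))
√(S(-1*1045) + E(-30)*(412 - 1024)) = √(5*√(-30 - (-1)*1045) - 30*(412 - 1024)) = √(5*√(-30 - 1*(-1045)) - 30*(-612)) = √(5*√(-30 + 1045) + 18360) = √(5*√1015 + 18360) = √(18360 + 5*√1015)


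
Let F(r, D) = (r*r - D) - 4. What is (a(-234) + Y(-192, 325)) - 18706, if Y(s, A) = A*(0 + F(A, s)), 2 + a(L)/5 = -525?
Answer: 34367884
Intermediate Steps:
F(r, D) = -4 + r**2 - D (F(r, D) = (r**2 - D) - 4 = -4 + r**2 - D)
a(L) = -2635 (a(L) = -10 + 5*(-525) = -10 - 2625 = -2635)
Y(s, A) = A*(-4 + A**2 - s) (Y(s, A) = A*(0 + (-4 + A**2 - s)) = A*(-4 + A**2 - s))
(a(-234) + Y(-192, 325)) - 18706 = (-2635 + 325*(-4 + 325**2 - 1*(-192))) - 18706 = (-2635 + 325*(-4 + 105625 + 192)) - 18706 = (-2635 + 325*105813) - 18706 = (-2635 + 34389225) - 18706 = 34386590 - 18706 = 34367884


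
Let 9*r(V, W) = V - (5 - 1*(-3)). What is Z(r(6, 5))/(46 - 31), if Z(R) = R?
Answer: -2/135 ≈ -0.014815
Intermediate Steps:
r(V, W) = -8/9 + V/9 (r(V, W) = (V - (5 - 1*(-3)))/9 = (V - (5 + 3))/9 = (V - 1*8)/9 = (V - 8)/9 = (-8 + V)/9 = -8/9 + V/9)
Z(r(6, 5))/(46 - 31) = (-8/9 + (1/9)*6)/(46 - 31) = (-8/9 + 2/3)/15 = (1/15)*(-2/9) = -2/135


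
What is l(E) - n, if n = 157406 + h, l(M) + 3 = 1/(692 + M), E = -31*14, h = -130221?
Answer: -7014503/258 ≈ -27188.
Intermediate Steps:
E = -434
l(M) = -3 + 1/(692 + M)
n = 27185 (n = 157406 - 130221 = 27185)
l(E) - n = (-2075 - 3*(-434))/(692 - 434) - 1*27185 = (-2075 + 1302)/258 - 27185 = (1/258)*(-773) - 27185 = -773/258 - 27185 = -7014503/258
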